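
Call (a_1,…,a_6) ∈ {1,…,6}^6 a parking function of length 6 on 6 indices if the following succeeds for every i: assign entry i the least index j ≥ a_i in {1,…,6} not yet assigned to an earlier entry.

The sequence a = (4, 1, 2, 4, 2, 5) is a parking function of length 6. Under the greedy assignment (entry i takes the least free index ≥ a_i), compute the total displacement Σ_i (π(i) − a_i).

Σπ = 6·7/2 = 21 (π permutes [6]); Σa = 4+1+2+4+2+5 = 18; disp = 21−18 = 3.

3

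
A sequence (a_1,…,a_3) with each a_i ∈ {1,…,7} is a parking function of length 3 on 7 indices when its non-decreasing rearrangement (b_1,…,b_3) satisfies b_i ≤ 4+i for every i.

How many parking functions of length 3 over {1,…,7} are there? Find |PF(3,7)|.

320

Count = (8−3)·8^(3−1) = 5 · 64 = 320 (Pollak)
Example (6,2,7) → sorted (2,6,7): b_i ≤ 4+i ∀i, a PF.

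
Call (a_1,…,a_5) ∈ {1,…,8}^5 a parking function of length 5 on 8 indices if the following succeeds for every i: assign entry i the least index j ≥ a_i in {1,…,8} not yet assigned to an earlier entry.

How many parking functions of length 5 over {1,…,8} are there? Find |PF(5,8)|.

26244

|PF| = (8−5+1)·(8+1)^(5−1) = 4 · 6561 = 26244 [KW]
One tuple (7,6,3,5,7) → sorted (3,5,6,7,7): b_i ≤ 3+i ∀i, a PF.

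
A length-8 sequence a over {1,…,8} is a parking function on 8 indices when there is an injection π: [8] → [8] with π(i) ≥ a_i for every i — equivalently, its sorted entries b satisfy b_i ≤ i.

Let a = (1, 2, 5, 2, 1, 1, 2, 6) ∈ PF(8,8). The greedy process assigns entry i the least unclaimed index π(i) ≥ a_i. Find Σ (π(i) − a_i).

Σπ = 36 ({1..8} each once); Σa = 1+2+5+2+1+1+2+6 = 20; disp = 36−20 = 16.

16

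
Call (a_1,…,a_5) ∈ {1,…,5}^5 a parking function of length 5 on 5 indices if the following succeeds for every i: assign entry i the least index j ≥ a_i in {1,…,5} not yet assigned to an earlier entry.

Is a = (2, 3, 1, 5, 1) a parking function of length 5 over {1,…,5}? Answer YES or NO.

Sorted: b = (1, 1, 2, 3, 5).
  b_1=1 ≤ 1
  b_2=1 ≤ 2
  b_3=2 ≤ 3
  b_4=3 ≤ 4
  b_5=5 ≤ 5
All bounds hold ⇒ YES

YES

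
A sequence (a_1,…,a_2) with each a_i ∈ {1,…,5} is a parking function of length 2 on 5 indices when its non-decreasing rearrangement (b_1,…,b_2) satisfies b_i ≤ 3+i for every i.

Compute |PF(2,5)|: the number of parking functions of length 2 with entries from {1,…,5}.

24

#PF = (5−2+1)·(5+1)^(2−1) = 4 · 6 = 24 [KW]
Example (1,3) → sorted (1,3): b_i ≤ 3+i ∀i, a PF.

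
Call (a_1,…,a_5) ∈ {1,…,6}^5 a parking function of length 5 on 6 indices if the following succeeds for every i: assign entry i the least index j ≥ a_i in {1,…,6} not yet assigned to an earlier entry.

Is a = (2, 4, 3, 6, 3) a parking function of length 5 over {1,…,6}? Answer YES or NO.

YES

Order a: b = (2, 3, 3, 4, 6).
  b_1=2 ≤ 2
  b_2=3 ≤ 3
  b_3=3 ≤ 4
  b_4=4 ≤ 5
  b_5=6 ≤ 6
All bounds hold ⇒ YES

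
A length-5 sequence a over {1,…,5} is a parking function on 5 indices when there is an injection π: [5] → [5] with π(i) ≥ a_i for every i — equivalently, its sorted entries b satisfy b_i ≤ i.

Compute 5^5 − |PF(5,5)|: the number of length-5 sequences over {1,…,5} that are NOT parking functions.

#PF = (6−5)·6^(5−1) = 1 · 1296 = 1296 [KW]
One tuple (5,2,5,3,5) → sorted (2,3,5,5,5): b_1=2>1, not a PF.
5^5 − 1296 = 3125 − 1296 = 1829

1829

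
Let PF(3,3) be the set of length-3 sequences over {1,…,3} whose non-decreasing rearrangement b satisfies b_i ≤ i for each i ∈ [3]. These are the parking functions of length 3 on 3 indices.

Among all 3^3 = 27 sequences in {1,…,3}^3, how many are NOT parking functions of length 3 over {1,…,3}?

11

#PF = (3+1−3)·(3+1)^{3−1} = 1·16 = 16 [KW]
E.g. (3,3,3) → sorted (3,3,3): b_1=3>1, not a PF.
3^3 − 16 = 27 − 16 = 11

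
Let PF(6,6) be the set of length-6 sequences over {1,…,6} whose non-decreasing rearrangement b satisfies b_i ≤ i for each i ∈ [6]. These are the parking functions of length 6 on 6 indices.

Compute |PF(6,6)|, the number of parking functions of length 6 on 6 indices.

Count = (6+1−6)·(6+1)^{6−1} = 1×16807 = 16807 [KW]
Check (1,2,4,3,3,3) → sorted (1,2,3,3,3,4): b_i ≤ i ∀i, a PF.

16807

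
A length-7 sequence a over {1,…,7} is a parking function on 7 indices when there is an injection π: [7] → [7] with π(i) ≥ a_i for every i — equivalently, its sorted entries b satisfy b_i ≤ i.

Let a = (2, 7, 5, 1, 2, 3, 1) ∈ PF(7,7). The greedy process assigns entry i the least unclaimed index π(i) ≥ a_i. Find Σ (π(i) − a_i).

7

Σπ = 28 ({1..7} each once); Σa = 2+7+5+1+2+3+1 = 21; disp = 28−21 = 7.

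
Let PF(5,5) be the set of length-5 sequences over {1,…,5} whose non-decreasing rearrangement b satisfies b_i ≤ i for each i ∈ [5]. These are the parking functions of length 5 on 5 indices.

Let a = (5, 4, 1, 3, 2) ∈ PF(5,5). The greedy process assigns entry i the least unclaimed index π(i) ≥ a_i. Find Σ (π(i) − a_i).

Σπ = 15 ({1..5} each once); Σa = 5+4+1+3+2 = 15; disp = 15−15 = 0.

0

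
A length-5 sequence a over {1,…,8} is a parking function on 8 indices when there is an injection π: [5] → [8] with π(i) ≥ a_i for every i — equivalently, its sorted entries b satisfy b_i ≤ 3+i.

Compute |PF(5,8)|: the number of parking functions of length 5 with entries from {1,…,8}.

26244

|PF(5,8)| = (9−5)·9^(5−1) = 4 · 6561 = 26244 (Pollak)
Check (4,7,3,7,6) → sorted (3,4,6,7,7): b_i ≤ 3+i ∀i, a PF.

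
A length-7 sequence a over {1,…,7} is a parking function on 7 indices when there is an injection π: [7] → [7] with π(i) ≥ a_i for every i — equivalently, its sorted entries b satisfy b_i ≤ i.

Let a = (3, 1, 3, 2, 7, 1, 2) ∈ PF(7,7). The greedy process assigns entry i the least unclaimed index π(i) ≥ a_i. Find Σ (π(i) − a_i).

Σπ(i) = 1+…+7 = 28; Σa = 3+1+3+2+7+1+2 = 19; disp = 28−19 = 9.

9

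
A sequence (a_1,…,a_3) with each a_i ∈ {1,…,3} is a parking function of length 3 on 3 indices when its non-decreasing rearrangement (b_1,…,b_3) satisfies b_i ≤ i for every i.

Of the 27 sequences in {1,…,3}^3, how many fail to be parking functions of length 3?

11

|PF(3,3)| = 1·4^2 = 1·16 = 16 [KW]
One tuple (3,1,3) → sorted (1,3,3): b_2=3>2, not a PF.
Total 27; non-PF = 27−16 = 11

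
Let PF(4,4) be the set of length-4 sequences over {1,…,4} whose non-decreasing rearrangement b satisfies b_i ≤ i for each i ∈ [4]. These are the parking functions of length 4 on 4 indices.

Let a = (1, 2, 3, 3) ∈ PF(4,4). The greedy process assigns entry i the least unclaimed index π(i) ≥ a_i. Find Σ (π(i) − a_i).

Σπ(i) = 1+…+4 = 10; Σa = 1+2+3+3 = 9; disp = 10−9 = 1.

1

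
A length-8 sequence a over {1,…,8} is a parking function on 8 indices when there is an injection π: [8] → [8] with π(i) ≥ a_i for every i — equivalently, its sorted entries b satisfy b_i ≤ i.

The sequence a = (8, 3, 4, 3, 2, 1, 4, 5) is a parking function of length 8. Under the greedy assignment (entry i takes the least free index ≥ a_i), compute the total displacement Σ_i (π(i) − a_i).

6

Σπ = 8·9/2 = 36 (π permutes [8]); Σa = 8+3+4+3+2+1+4+5 = 30; disp = 36−30 = 6.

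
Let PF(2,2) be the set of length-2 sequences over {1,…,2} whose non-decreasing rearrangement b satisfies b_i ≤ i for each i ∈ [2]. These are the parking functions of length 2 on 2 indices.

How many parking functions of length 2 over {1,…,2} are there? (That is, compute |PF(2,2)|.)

3

#PF = (2+1−2)·(2+1)^{2−1} = 1 · 3 = 3 [KW]
Check (2,1) → sorted (1,2): b_i ≤ i ∀i, a PF.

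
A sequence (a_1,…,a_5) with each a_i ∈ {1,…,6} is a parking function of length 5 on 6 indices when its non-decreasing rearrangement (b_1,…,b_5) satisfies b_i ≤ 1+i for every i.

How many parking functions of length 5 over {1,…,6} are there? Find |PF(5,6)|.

#PF = 2·7^4 = 2 · 2401 = 4802 [KW]
One tuple (5,3,4,2,2) → sorted (2,2,3,4,5): b_i ≤ 1+i ∀i, a PF.

4802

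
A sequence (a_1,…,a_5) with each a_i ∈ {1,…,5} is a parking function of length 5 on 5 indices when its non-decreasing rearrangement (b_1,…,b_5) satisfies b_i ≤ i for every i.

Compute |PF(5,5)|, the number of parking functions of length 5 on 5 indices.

|PF(5,5)| = (5+1−5)·(5+1)^{5−1} = 1×1296 = 1296
Check (5,1,2,2,4) → sorted (1,2,2,4,5): b_i ≤ i ∀i, a PF.

1296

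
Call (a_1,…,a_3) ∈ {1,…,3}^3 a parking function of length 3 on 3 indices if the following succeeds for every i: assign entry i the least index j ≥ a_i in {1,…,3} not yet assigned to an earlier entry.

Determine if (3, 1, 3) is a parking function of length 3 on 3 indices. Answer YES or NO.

Order a: b = (1, 3, 3).
  b_1=1 ≤ 1
  b_2=3 > 2
  fails at i=2 ⇒ NO

NO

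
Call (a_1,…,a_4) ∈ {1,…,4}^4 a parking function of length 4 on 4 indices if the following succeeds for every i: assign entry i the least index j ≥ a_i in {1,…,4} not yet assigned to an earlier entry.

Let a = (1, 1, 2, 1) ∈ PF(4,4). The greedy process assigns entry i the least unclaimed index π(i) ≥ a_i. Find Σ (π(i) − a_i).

5

Σπ(i) = 1+…+4 = 10; Σa = 1+1+2+1 = 5; disp = 10−5 = 5.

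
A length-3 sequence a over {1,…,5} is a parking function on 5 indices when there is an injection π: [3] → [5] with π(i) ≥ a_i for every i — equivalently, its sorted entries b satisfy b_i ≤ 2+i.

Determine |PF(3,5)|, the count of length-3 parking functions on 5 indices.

|PF| = (5+1−3)·(5+1)^{3−1} = 3·36 = 108 [KW]
Check (2,5,4) → sorted (2,4,5): b_i ≤ 2+i ∀i, a PF.

108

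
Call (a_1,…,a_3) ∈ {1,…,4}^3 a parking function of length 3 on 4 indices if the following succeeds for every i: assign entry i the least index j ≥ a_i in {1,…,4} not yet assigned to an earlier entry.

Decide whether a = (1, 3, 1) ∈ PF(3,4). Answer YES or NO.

YES

Rearranged: b = (1, 1, 3).
  b_1=1 ≤ 2
  b_2=1 ≤ 3
  b_3=3 ≤ 4
All bounds hold ⇒ YES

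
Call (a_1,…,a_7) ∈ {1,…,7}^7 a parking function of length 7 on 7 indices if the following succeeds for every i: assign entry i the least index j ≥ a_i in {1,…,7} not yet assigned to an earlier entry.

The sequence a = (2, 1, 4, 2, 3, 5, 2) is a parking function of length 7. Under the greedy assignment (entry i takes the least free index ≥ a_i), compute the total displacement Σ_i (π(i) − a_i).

Σπ = 7·8/2 = 28 (π permutes [7]); Σa = 2+1+4+2+3+5+2 = 19; disp = 28−19 = 9.

9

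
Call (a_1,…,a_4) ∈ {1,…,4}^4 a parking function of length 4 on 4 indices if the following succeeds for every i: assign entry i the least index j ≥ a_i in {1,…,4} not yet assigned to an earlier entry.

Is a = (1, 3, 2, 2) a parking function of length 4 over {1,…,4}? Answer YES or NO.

YES

Rearranged: b = (1, 2, 2, 3).
  b_1=1 ≤ 1
  b_2=2 ≤ 2
  b_3=2 ≤ 3
  b_4=3 ≤ 4
All bounds hold ⇒ YES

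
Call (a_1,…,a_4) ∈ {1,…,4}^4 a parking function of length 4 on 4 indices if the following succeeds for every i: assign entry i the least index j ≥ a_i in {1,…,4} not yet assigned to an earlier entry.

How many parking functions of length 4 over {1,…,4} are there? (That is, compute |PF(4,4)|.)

#PF = (5−4)·5^(4−1) = 1×125 = 125 [KW]
E.g. (4,1,1,2) → sorted (1,1,2,4): b_i ≤ i ∀i, a PF.

125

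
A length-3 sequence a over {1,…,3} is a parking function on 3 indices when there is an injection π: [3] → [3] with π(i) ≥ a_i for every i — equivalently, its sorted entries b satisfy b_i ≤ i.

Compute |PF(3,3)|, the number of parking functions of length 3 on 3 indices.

|PF(3,3)| = (3+1−3)·(3+1)^{3−1} = 1·16 = 16 (Konheim–Weiss)
One tuple (2,3,1) → sorted (1,2,3): b_i ≤ i ∀i, a PF.

16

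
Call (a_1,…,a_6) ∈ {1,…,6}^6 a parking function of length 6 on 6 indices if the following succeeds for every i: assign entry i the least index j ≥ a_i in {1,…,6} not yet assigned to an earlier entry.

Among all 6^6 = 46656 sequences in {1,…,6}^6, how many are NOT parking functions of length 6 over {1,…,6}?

29849

|PF| = (6−6+1)·(6+1)^(6−1) = 1×16807 = 16807 [KW]
One tuple (4,5,4,6,3,6) → sorted (3,4,4,5,6,6): b_1=3>1, not a PF.
Total 46656; non-PF = 46656−16807 = 29849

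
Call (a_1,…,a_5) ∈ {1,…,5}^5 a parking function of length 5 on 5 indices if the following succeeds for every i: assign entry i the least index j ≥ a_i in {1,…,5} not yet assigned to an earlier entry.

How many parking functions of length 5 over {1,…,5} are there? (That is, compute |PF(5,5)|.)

#PF = (5−5+1)·(5+1)^(5−1) = 1 · 1296 = 1296 [KW]
Check (5,1,3,3,2) → sorted (1,2,3,3,5): b_i ≤ i ∀i, a PF.

1296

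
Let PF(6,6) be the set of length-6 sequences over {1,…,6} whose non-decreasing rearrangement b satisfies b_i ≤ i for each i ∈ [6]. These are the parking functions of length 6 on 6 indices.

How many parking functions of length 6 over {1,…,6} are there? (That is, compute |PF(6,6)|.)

16807

|PF(6,6)| = (7−6)·7^(6−1) = 1·16807 = 16807 (Pollak)
Example (4,1,1,5,1,2) → sorted (1,1,1,2,4,5): b_i ≤ i ∀i, a PF.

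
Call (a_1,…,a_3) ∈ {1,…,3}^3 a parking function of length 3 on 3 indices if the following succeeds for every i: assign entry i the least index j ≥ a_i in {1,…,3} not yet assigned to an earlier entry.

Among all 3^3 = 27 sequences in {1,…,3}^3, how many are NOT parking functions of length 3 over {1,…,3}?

11

Count = 1·4^2 = 1·16 = 16 (Pollak)
Example (3,3,2) → sorted (2,3,3): b_1=2>1, not a PF.
3^3 − 16 = 27 − 16 = 11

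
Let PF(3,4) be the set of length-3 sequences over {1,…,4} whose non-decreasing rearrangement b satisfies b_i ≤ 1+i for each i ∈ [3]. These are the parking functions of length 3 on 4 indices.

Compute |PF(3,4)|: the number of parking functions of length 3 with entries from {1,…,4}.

Count = (4−3+1)·(4+1)^(3−1) = 2×25 = 50 (Konheim–Weiss)
Example (1,2,4) → sorted (1,2,4): b_i ≤ 1+i ∀i, a PF.

50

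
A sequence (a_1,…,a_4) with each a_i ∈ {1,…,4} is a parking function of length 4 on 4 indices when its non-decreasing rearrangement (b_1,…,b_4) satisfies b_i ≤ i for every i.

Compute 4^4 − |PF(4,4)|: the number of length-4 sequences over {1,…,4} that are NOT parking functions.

131

#PF = (4+1−4)·(4+1)^{4−1} = 1 · 125 = 125 (Pollak)
E.g. (3,2,3,4) → sorted (2,3,3,4): b_1=2>1, not a PF.
So 256 − 125 = 131 fail.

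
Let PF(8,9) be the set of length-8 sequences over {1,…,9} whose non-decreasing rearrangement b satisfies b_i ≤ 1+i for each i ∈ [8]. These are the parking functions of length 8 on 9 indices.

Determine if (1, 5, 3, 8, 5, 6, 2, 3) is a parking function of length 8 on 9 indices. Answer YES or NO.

YES

Rearranged: b = (1, 2, 3, 3, 5, 5, 6, 8).
  b_1=1 ≤ 2
  b_2=2 ≤ 3
  b_3=3 ≤ 4
  b_4=3 ≤ 5
  b_5=5 ≤ 6
  b_6=5 ≤ 7
  b_7=6 ≤ 8
  b_8=8 ≤ 9
All bounds hold ⇒ YES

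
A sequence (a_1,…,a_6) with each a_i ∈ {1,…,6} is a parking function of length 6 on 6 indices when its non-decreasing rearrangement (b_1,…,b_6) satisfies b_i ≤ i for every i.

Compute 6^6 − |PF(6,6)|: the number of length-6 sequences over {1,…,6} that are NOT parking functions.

#PF = (6+1−6)·(6+1)^{6−1} = 1×16807 = 16807
E.g. (6,4,6,6,4,4) → sorted (4,4,4,6,6,6): b_1=4>1, not a PF.
So 46656 − 16807 = 29849 fail.

29849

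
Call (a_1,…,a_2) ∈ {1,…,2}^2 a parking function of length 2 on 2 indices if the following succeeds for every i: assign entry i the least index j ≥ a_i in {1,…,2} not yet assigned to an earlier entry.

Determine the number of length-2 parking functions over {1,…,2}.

3

#PF = (2+1−2)·(2+1)^{2−1} = 1 · 3 = 3
Check (1,1) → sorted (1,1): b_i ≤ i ∀i, a PF.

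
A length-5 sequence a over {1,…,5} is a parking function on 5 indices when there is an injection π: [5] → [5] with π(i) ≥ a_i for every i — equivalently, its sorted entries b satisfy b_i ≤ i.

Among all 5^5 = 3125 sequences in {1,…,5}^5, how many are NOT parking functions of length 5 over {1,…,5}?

#PF = (5+1−5)·(5+1)^{5−1} = 1·1296 = 1296 (Pollak)
One tuple (5,1,5,1,5) → sorted (1,1,5,5,5): b_3=5>3, not a PF.
5^5 − 1296 = 3125 − 1296 = 1829

1829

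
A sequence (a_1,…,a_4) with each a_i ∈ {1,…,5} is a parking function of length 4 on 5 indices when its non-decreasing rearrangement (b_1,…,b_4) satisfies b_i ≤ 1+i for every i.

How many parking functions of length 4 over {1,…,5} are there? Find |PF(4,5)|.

|PF| = (5+1−4)·(5+1)^{4−1} = 2×216 = 432 [KW]
E.g. (3,2,2,4) → sorted (2,2,3,4): b_i ≤ 1+i ∀i, a PF.

432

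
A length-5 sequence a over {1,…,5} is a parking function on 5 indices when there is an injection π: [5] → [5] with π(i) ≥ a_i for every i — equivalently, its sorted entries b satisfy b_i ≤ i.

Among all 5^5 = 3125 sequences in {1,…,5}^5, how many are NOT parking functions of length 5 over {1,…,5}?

Count = (5+1−5)·(5+1)^{5−1} = 1·1296 = 1296 (Pollak)
Check (1,5,4,3,4) → sorted (1,3,4,4,5): b_2=3>2, not a PF.
Total 3125; non-PF = 3125−1296 = 1829

1829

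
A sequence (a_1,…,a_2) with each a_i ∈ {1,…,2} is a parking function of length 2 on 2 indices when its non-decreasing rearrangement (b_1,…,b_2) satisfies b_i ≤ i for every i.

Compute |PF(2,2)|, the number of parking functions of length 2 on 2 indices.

|PF| = (2−2+1)·(2+1)^(2−1) = 1×3 = 3 [KW]
E.g. (2,1) → sorted (1,2): b_i ≤ i ∀i, a PF.

3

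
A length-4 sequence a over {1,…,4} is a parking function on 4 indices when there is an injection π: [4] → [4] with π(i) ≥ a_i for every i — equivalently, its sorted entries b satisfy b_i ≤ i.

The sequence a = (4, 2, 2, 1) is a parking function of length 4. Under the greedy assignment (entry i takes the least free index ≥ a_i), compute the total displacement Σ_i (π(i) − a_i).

1

Σπ = 10 ({1..4} each once); Σa = 4+2+2+1 = 9; disp = 10−9 = 1.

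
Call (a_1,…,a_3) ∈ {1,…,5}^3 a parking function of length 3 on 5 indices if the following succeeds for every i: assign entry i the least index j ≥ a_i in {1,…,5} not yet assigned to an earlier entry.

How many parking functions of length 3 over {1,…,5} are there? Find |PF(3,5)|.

108

|PF| = (5−3+1)·(5+1)^(3−1) = 3·36 = 108 (Pollak)
Check (1,5,2) → sorted (1,2,5): b_i ≤ 2+i ∀i, a PF.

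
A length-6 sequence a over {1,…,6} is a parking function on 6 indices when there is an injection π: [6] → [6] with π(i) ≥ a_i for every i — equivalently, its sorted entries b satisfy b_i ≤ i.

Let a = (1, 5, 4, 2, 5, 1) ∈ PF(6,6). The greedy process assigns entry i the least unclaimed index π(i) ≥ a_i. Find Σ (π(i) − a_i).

3

Σπ = 21 ({1..6} each once); Σa = 1+5+4+2+5+1 = 18; disp = 21−18 = 3.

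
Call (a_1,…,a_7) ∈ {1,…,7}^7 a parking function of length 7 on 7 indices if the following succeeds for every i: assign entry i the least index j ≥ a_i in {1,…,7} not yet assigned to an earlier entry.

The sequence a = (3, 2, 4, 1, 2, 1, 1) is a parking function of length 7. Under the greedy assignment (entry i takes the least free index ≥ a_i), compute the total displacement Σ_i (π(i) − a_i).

Σπ = 28 ({1..7} each once); Σa = 3+2+4+1+2+1+1 = 14; disp = 28−14 = 14.

14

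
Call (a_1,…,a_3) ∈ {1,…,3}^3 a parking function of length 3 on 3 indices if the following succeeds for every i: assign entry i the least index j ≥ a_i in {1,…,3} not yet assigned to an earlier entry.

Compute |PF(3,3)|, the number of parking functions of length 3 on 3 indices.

16

|PF(3,3)| = (4−3)·4^(3−1) = 1 · 16 = 16
One tuple (1,3,1) → sorted (1,1,3): b_i ≤ i ∀i, a PF.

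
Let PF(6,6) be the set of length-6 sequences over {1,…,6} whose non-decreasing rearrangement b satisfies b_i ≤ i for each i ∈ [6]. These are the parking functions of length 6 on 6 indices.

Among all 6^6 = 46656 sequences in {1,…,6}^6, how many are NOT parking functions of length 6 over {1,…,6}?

29849

|PF| = (6−6+1)·(6+1)^(6−1) = 1 · 16807 = 16807 (Pollak)
Example (6,3,4,6,5,6) → sorted (3,4,5,6,6,6): b_1=3>1, not a PF.
Total 46656; non-PF = 46656−16807 = 29849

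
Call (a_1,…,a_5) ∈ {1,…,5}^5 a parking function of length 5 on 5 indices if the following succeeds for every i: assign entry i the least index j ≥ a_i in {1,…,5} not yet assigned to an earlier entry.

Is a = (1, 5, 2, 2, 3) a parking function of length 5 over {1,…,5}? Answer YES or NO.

YES

Sorted: b = (1, 2, 2, 3, 5).
  b_1=1 ≤ 1
  b_2=2 ≤ 2
  b_3=2 ≤ 3
  b_4=3 ≤ 4
  b_5=5 ≤ 5
All bounds hold ⇒ YES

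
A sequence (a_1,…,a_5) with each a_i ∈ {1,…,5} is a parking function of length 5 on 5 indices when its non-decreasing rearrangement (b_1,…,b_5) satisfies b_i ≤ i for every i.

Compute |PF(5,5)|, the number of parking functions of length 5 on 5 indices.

|PF(5,5)| = (6−5)·6^(5−1) = 1×1296 = 1296 [KW]
Check (1,2,1,5,2) → sorted (1,1,2,2,5): b_i ≤ i ∀i, a PF.

1296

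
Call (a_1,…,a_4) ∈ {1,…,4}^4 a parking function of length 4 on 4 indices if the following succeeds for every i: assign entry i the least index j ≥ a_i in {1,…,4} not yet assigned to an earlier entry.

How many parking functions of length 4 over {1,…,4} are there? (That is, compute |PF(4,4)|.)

Count = (4−4+1)·(4+1)^(4−1) = 1·125 = 125 (Konheim–Weiss)
E.g. (1,3,2,4) → sorted (1,2,3,4): b_i ≤ i ∀i, a PF.

125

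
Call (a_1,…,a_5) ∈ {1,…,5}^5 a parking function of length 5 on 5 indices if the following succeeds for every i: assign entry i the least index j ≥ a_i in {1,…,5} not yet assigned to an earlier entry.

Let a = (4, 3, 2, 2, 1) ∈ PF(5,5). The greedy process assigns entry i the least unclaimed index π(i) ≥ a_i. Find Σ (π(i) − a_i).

3

Σπ = 15 ({1..5} each once); Σa = 4+3+2+2+1 = 12; disp = 15−12 = 3.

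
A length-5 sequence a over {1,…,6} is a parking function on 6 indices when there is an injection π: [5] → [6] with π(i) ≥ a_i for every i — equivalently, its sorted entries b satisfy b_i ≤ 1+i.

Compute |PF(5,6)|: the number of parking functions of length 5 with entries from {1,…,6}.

4802

|PF| = 2·7^4 = 2·2401 = 4802 (Konheim–Weiss)
One tuple (1,1,3,4,4) → sorted (1,1,3,4,4): b_i ≤ 1+i ∀i, a PF.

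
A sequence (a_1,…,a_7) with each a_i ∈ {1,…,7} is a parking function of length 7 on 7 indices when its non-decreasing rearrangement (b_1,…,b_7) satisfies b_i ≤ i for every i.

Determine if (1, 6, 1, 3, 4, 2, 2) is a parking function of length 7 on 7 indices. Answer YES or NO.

Sorted: b = (1, 1, 2, 2, 3, 4, 6).
  b_1=1 ≤ 1
  b_2=1 ≤ 2
  b_3=2 ≤ 3
  b_4=2 ≤ 4
  b_5=3 ≤ 5
  b_6=4 ≤ 6
  b_7=6 ≤ 7
All bounds hold ⇒ YES

YES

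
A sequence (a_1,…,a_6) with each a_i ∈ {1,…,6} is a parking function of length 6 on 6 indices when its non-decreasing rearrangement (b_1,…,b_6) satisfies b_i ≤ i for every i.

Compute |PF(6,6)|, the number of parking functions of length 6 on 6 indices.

16807

Count = (7−6)·7^(6−1) = 1·16807 = 16807 [KW]
E.g. (6,1,1,5,3,4) → sorted (1,1,3,4,5,6): b_i ≤ i ∀i, a PF.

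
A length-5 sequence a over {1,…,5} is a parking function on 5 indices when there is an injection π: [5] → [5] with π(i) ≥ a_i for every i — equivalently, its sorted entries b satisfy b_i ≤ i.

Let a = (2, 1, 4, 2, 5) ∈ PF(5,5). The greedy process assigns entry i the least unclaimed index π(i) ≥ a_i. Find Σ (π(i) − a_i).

1

Σπ = 15 ({1..5} each once); Σa = 2+1+4+2+5 = 14; disp = 15−14 = 1.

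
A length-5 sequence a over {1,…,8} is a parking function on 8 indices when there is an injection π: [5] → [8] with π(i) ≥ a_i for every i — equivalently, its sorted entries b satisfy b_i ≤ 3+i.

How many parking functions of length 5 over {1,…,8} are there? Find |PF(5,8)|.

26244

|PF(5,8)| = (8+1−5)·(8+1)^{5−1} = 4 · 6561 = 26244 (Konheim–Weiss)
Check (6,1,1,7,1) → sorted (1,1,1,6,7): b_i ≤ 3+i ∀i, a PF.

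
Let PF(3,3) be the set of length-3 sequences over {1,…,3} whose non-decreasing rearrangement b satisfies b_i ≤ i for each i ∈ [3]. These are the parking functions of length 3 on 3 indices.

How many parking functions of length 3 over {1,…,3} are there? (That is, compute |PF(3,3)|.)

Count = (3−3+1)·(3+1)^(3−1) = 1×16 = 16
Example (2,1,1) → sorted (1,1,2): b_i ≤ i ∀i, a PF.

16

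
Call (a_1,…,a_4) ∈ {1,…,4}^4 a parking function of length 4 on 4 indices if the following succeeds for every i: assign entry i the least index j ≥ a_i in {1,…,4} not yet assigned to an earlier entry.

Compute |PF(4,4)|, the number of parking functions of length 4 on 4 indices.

125

Count = (5−4)·5^(4−1) = 1 · 125 = 125 [KW]
One tuple (2,3,3,1) → sorted (1,2,3,3): b_i ≤ i ∀i, a PF.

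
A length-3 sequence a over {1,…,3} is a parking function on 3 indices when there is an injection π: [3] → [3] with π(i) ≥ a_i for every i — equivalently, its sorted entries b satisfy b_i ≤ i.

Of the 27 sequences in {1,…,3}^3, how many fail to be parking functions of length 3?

#PF = (3−3+1)·(3+1)^(3−1) = 1×16 = 16 (Konheim–Weiss)
Check (3,3,3) → sorted (3,3,3): b_1=3>1, not a PF.
Total 27; non-PF = 27−16 = 11

11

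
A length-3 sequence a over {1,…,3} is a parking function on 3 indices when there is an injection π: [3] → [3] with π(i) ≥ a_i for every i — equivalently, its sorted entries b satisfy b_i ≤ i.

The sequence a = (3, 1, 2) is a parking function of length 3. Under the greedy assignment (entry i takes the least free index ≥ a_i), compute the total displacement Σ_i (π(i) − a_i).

Σπ = 3·4/2 = 6 (π permutes [3]); Σa = 3+1+2 = 6; disp = 6−6 = 0.

0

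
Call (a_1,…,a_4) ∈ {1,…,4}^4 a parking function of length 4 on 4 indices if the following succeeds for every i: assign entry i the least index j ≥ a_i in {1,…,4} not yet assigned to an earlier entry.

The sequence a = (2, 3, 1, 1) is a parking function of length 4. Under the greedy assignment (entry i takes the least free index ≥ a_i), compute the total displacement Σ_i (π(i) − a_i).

3

Σπ(i) = 1+…+4 = 10; Σa = 2+3+1+1 = 7; disp = 10−7 = 3.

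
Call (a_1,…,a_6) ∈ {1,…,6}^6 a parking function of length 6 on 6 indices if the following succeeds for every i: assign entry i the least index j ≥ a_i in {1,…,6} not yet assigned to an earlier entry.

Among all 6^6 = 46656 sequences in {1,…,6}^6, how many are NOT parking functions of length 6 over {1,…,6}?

#PF = (7−6)·7^(6−1) = 1·16807 = 16807 (Pollak)
One tuple (6,5,6,6,3,6) → sorted (3,5,6,6,6,6): b_1=3>1, not a PF.
Total 46656; non-PF = 46656−16807 = 29849

29849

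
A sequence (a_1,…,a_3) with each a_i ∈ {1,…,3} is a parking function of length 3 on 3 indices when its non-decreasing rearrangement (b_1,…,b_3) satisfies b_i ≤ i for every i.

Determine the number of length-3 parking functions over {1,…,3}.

16

|PF(3,3)| = 1·4^2 = 1·16 = 16 (Pollak)
Check (3,2,1) → sorted (1,2,3): b_i ≤ i ∀i, a PF.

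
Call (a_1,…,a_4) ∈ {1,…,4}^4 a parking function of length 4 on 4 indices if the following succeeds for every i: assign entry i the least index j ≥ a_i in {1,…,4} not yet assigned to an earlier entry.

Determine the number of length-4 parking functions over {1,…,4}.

|PF| = (5−4)·5^(4−1) = 1 · 125 = 125
Check (3,1,1,3) → sorted (1,1,3,3): b_i ≤ i ∀i, a PF.

125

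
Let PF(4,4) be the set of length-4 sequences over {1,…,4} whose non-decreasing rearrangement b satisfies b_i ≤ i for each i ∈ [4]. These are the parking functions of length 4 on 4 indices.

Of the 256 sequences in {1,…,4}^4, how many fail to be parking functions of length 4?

131

|PF(4,4)| = (4−4+1)·(4+1)^(4−1) = 1 · 125 = 125 (Pollak)
Check (1,4,4,3) → sorted (1,3,4,4): b_2=3>2, not a PF.
4^4 − 125 = 256 − 125 = 131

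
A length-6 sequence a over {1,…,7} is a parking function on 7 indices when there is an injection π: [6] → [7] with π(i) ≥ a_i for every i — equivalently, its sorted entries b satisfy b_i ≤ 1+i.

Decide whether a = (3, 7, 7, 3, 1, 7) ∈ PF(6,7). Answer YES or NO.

NO

Sorted: b = (1, 3, 3, 7, 7, 7).
  b_1=1 ≤ 2
  b_2=3 ≤ 3
  b_3=3 ≤ 4
  b_4=7 > 5
  fails at i=4 ⇒ NO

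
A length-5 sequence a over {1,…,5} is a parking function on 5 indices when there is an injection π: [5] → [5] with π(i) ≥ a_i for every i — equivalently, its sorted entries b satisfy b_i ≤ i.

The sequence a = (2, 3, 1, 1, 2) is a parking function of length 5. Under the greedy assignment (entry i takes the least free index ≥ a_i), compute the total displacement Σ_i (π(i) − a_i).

Σπ = 5·6/2 = 15 (π permutes [5]); Σa = 2+3+1+1+2 = 9; disp = 15−9 = 6.

6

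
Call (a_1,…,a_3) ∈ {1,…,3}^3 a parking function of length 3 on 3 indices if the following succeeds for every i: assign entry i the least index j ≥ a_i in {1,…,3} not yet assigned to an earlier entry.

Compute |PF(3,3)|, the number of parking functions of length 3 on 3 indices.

|PF(3,3)| = (3−3+1)·(3+1)^(3−1) = 1·16 = 16 (Konheim–Weiss)
Check (1,2,2) → sorted (1,2,2): b_i ≤ i ∀i, a PF.

16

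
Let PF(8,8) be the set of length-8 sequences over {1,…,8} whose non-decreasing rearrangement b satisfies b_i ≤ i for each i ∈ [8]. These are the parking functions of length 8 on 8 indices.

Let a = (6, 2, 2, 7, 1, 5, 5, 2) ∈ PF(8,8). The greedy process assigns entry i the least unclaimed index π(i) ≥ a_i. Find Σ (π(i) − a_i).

6

Σπ = 36 ({1..8} each once); Σa = 6+2+2+7+1+5+5+2 = 30; disp = 36−30 = 6.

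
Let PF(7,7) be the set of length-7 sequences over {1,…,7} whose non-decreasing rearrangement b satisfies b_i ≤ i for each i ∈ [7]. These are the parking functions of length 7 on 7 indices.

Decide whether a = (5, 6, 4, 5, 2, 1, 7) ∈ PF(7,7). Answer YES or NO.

NO

Rearranged: b = (1, 2, 4, 5, 5, 6, 7).
  b_1=1 ≤ 1
  b_2=2 ≤ 2
  b_3=4 > 3
  fails at i=3 ⇒ NO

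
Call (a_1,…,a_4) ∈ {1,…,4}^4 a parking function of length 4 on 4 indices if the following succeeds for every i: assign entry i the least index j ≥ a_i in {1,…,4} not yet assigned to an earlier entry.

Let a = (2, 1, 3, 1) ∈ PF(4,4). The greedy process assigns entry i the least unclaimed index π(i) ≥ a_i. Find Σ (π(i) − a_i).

Σπ(i) = 1+…+4 = 10; Σa = 2+1+3+1 = 7; disp = 10−7 = 3.

3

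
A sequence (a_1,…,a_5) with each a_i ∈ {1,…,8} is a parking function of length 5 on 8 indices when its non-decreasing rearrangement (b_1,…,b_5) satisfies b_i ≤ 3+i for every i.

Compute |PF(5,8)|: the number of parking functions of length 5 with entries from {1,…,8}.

26244

#PF = (8+1−5)·(8+1)^{5−1} = 4×6561 = 26244 (Pollak)
Example (2,1,3,2,6) → sorted (1,2,2,3,6): b_i ≤ 3+i ∀i, a PF.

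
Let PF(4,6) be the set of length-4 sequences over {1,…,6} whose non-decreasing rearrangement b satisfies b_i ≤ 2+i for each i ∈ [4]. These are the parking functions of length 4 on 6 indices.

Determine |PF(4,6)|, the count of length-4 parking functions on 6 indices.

|PF(4,6)| = (6+1−4)·(6+1)^{4−1} = 3 · 343 = 1029 [KW]
Example (1,2,2,2) → sorted (1,2,2,2): b_i ≤ 2+i ∀i, a PF.

1029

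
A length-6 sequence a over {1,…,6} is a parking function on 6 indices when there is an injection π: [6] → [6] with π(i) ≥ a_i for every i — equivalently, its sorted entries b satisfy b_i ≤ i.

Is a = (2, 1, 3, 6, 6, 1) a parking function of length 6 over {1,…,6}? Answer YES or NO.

Rearranged: b = (1, 1, 2, 3, 6, 6).
  b_1=1 ≤ 1
  b_2=1 ≤ 2
  b_3=2 ≤ 3
  b_4=3 ≤ 4
  b_5=6 > 5
  fails at i=5 ⇒ NO

NO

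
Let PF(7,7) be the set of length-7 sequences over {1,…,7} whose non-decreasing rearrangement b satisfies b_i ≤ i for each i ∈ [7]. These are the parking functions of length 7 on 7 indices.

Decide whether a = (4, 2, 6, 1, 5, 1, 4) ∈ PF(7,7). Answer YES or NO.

YES

Sorted: b = (1, 1, 2, 4, 4, 5, 6).
  b_1=1 ≤ 1
  b_2=1 ≤ 2
  b_3=2 ≤ 3
  b_4=4 ≤ 4
  b_5=4 ≤ 5
  b_6=5 ≤ 6
  b_7=6 ≤ 7
All bounds hold ⇒ YES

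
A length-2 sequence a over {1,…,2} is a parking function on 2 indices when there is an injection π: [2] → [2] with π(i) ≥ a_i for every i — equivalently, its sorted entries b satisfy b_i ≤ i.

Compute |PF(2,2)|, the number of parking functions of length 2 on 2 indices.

3

|PF(2,2)| = (2+1−2)·(2+1)^{2−1} = 1·3 = 3 (Konheim–Weiss)
Check (1,1) → sorted (1,1): b_i ≤ i ∀i, a PF.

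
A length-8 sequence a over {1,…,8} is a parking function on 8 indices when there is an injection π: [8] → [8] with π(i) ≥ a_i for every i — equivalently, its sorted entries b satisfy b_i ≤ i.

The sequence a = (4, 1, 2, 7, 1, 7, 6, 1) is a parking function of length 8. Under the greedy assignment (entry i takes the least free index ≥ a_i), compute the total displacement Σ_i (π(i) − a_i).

Σπ(i) = 1+…+8 = 36; Σa = 4+1+2+7+1+7+6+1 = 29; disp = 36−29 = 7.

7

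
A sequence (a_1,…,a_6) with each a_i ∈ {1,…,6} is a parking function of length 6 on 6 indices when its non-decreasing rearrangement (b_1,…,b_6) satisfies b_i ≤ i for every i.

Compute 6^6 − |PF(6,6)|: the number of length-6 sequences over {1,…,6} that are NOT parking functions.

Count = (7−6)·7^(6−1) = 1·16807 = 16807 [KW]
One tuple (3,5,5,4,3,3) → sorted (3,3,3,4,5,5): b_1=3>1, not a PF.
Total 46656; non-PF = 46656−16807 = 29849

29849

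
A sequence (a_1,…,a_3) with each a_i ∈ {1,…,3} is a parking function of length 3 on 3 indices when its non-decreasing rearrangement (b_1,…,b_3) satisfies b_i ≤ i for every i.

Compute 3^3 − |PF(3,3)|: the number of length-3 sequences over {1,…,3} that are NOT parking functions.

|PF(3,3)| = (3+1−3)·(3+1)^{3−1} = 1·16 = 16 [KW]
Example (3,3,2) → sorted (2,3,3): b_1=2>1, not a PF.
So 27 − 16 = 11 fail.

11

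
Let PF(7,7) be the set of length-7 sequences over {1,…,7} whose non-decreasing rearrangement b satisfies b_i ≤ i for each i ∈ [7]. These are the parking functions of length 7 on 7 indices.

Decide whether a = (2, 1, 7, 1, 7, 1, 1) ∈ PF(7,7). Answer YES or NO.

NO

Sorted: b = (1, 1, 1, 1, 2, 7, 7).
  b_1=1 ≤ 1
  b_2=1 ≤ 2
  b_3=1 ≤ 3
  b_4=1 ≤ 4
  b_5=2 ≤ 5
  b_6=7 > 6
  fails at i=6 ⇒ NO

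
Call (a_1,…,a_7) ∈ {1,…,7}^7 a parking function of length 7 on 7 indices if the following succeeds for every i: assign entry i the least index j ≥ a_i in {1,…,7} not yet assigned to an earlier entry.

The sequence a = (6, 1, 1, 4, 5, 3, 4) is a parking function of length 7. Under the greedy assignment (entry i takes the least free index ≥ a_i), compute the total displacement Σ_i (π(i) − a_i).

4

Σπ(i) = 1+…+7 = 28; Σa = 6+1+1+4+5+3+4 = 24; disp = 28−24 = 4.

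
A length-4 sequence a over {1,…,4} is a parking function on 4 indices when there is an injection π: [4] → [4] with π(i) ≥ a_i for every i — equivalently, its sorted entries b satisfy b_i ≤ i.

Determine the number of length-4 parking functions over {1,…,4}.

|PF| = 1·5^3 = 1 · 125 = 125
Check (1,2,1,1) → sorted (1,1,1,2): b_i ≤ i ∀i, a PF.

125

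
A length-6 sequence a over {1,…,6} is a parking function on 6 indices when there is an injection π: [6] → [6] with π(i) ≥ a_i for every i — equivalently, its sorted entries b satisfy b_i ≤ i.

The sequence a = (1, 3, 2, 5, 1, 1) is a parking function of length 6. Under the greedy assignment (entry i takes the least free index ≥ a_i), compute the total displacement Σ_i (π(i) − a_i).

Σπ(i) = 1+…+6 = 21; Σa = 1+3+2+5+1+1 = 13; disp = 21−13 = 8.

8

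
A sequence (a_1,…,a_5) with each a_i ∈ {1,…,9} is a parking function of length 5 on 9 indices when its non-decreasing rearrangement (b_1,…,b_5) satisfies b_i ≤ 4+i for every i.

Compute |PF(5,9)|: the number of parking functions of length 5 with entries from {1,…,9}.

50000

|PF(5,9)| = (9−5+1)·(9+1)^(5−1) = 5×10000 = 50000 [KW]
One tuple (7,3,2,2,6) → sorted (2,2,3,6,7): b_i ≤ 4+i ∀i, a PF.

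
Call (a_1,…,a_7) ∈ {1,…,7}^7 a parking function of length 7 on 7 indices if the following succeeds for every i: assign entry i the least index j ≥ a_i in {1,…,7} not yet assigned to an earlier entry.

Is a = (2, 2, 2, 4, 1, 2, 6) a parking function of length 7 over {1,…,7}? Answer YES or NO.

YES

Order a: b = (1, 2, 2, 2, 2, 4, 6).
  b_1=1 ≤ 1
  b_2=2 ≤ 2
  b_3=2 ≤ 3
  b_4=2 ≤ 4
  b_5=2 ≤ 5
  b_6=4 ≤ 6
  b_7=6 ≤ 7
All bounds hold ⇒ YES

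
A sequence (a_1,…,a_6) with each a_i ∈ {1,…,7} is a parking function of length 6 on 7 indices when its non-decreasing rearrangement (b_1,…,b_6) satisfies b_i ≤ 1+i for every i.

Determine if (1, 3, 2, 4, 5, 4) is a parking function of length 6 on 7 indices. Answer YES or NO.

YES

Sorted: b = (1, 2, 3, 4, 4, 5).
  b_1=1 ≤ 2
  b_2=2 ≤ 3
  b_3=3 ≤ 4
  b_4=4 ≤ 5
  b_5=4 ≤ 6
  b_6=5 ≤ 7
All bounds hold ⇒ YES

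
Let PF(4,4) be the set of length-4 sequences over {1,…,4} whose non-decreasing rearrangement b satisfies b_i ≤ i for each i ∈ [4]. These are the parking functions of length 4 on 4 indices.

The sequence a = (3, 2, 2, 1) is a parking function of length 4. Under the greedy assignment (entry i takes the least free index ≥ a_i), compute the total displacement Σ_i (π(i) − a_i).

Σπ = 4·5/2 = 10 (π permutes [4]); Σa = 3+2+2+1 = 8; disp = 10−8 = 2.

2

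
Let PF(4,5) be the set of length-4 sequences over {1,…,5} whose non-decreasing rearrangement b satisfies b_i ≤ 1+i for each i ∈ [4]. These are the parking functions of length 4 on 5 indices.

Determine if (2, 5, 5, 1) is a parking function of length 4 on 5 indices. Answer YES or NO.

Order a: b = (1, 2, 5, 5).
  b_1=1 ≤ 2
  b_2=2 ≤ 3
  b_3=5 > 4
  fails at i=3 ⇒ NO

NO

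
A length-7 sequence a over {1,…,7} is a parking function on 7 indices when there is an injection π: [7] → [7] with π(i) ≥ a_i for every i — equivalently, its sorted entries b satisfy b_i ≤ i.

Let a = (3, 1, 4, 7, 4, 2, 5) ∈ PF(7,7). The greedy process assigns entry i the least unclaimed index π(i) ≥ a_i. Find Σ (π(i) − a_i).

Σπ(i) = 1+…+7 = 28; Σa = 3+1+4+7+4+2+5 = 26; disp = 28−26 = 2.

2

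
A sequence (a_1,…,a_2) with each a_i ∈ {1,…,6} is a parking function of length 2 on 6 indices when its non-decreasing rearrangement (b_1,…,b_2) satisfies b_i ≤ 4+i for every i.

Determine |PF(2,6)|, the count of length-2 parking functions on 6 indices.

#PF = (6−2+1)·(6+1)^(2−1) = 5·7 = 35 (Pollak)
One tuple (4,1) → sorted (1,4): b_i ≤ 4+i ∀i, a PF.

35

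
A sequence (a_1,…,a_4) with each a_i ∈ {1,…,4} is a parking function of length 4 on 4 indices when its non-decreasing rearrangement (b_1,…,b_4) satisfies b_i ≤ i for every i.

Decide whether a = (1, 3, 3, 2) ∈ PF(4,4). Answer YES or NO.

Order a: b = (1, 2, 3, 3).
  b_1=1 ≤ 1
  b_2=2 ≤ 2
  b_3=3 ≤ 3
  b_4=3 ≤ 4
All bounds hold ⇒ YES

YES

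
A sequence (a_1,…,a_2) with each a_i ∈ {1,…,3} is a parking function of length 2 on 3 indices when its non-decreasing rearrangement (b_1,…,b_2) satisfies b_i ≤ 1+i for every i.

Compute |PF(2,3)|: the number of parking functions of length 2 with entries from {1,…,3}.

8

#PF = 2·4^1 = 2 · 4 = 8 (Pollak)
Example (3,2) → sorted (2,3): b_i ≤ 1+i ∀i, a PF.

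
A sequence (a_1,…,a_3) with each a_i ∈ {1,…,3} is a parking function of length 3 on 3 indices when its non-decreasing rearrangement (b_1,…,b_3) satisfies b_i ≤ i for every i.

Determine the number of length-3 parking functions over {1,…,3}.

16

#PF = (3−3+1)·(3+1)^(3−1) = 1 · 16 = 16 (Konheim–Weiss)
E.g. (1,3,1) → sorted (1,1,3): b_i ≤ i ∀i, a PF.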